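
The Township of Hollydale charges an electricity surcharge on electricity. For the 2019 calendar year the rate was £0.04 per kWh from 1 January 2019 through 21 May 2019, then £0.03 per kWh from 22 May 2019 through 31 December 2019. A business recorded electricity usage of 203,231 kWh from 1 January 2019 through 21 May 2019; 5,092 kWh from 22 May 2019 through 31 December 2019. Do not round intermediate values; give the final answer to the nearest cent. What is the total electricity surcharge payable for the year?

1 January – 21 May 2019: 203,231 kWh at £0.04/kWh → £8,129.24
22 May – 31 December 2019: 5,092 kWh at £0.03/kWh → £152.76

£8,282.00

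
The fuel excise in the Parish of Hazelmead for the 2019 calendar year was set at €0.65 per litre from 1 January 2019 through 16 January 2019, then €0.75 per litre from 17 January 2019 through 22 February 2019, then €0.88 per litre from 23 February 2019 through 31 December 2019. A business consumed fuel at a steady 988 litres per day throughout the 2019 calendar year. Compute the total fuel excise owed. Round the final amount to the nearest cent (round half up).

€308,957.48

1 January – 16 January 2019: 16 days × 988 litres/day = 15,808 litres at €0.65/litre → €10,275.20
17 January – 22 February 2019: 37 days × 988 litres/day = 36,556 litres at €0.75/litre → €27,417.00
23 February – 31 December 2019: 312 days × 988 litres/day = 308,256 litres at €0.88/litre → €271,265.28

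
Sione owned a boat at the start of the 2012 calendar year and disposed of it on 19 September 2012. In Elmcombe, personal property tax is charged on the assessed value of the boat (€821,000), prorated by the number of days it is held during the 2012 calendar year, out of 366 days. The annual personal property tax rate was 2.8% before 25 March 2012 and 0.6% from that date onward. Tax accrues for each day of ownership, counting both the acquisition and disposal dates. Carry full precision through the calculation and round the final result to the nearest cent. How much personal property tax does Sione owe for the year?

1 January – 24 March 2012: 84 days at 2.8% → €821,000 × 2.8% × 84/366 = €5,275.9344
25 March – 19 September 2012: 179 days at 0.6% → €821,000 × 0.6% × 179/366 = €2,409.1639
Total = €7,685.0984

€7,685.10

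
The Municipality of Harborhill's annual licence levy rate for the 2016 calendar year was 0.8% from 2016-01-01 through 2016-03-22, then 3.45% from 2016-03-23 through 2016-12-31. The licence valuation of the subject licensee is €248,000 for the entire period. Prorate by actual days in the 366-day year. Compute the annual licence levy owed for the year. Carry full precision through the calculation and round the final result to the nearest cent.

€7,083.58

2016-01-01 to 2016-03-22: 82 days at 0.8% → €248,000 × 0.8% × 82/366 = €444.5027
2016-03-23 to 2016-12-31: 284 days at 3.45% → €248,000 × 3.45% × 284/366 = €6,639.0820
Total = €7,083.5847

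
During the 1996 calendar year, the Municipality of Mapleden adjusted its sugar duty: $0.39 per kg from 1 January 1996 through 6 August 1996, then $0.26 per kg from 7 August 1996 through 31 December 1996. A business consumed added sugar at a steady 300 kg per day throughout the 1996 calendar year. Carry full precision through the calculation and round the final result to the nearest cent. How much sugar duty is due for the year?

1 January – 6 August 1996: 219 days × 300 kg/day = 65,700 kg at $0.39/kg → $25623.00
7 August – 31 December 1996: 147 days × 300 kg/day = 44,100 kg at $0.26/kg → $11466.00

$37089.00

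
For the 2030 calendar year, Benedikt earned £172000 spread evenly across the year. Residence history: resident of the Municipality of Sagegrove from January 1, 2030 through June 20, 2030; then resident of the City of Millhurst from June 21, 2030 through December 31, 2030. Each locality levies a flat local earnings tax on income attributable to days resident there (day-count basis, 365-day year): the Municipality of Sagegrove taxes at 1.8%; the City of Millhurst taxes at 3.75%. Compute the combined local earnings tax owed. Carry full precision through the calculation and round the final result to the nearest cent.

£4878.67

The Municipality of Sagegrove, January 1 – June 20, 2030: 171 days → £172000 × 1.8% × 171/365 = £1450.4548
The City of Millhurst, June 21 – December 31, 2030: 194 days → £172000 × 3.75% × 194/365 = £3428.2192
Total = £4878.6740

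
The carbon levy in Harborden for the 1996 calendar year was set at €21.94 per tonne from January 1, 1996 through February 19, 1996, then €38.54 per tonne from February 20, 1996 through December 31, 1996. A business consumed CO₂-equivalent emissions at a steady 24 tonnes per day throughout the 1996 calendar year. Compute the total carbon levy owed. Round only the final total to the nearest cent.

January 1 – February 19, 1996: 50 days × 24 tonnes/day = 1,200 tonnes at €21.94/tonne → €26,328.00
February 20 – December 31, 1996: 316 days × 24 tonnes/day = 7,584 tonnes at €38.54/tonne → €292,287.36

€318,615.36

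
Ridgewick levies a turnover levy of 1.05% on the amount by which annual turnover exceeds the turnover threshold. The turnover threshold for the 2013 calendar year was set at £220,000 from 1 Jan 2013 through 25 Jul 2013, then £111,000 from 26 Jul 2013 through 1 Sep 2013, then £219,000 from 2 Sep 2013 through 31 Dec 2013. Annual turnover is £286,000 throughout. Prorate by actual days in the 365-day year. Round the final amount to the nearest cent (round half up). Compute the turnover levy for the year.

1 Jan – 25 Jul 2013: 206 days, exemption £220,000 → (£286,000 − £220,000) × 1.05% × 206/365 = £391.1178
26 Jul – 1 Sep 2013: 38 days, exemption £111,000 → (£286,000 − £111,000) × 1.05% × 38/365 = £191.3014
2 Sep – 31 Dec 2013: 121 days, exemption £219,000 → (£286,000 − £219,000) × 1.05% × 121/365 = £233.2151
Total = £815.6342

£815.63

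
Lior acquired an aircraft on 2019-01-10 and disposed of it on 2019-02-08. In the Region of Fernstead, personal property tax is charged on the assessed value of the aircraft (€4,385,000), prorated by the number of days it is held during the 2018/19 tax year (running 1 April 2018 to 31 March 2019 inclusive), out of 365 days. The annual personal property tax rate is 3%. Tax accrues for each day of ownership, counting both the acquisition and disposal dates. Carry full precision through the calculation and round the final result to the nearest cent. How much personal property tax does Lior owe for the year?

€10,812.33

Days held (2019-01-10 to 2019-02-08): 30 out of 365
Tax = €4,385,000 × 3% × 30/365 = €10,812.3288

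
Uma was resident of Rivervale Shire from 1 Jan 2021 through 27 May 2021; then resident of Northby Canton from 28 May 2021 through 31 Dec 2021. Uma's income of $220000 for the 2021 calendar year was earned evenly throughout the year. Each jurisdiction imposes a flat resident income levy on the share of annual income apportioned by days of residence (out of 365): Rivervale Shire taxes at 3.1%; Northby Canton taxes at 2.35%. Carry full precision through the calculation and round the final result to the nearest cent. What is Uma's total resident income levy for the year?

Rivervale Shire, 1 Jan – 27 May 2021: 147 days → $220000 × 3.1% × 147/365 = $2746.6849
Northby Canton, 28 May – 31 Dec 2021: 218 days → $220000 × 2.35% × 218/365 = $3087.8356
Total = $5834.5205

$5834.52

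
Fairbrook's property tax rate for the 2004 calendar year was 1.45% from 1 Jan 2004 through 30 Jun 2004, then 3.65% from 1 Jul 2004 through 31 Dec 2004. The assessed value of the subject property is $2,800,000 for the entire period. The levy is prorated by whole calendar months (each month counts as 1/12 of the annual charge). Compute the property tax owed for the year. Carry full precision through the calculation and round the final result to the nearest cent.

$71,400.00

1 Jan – 30 Jun 2004: 6 months at 1.45% → $2,800,000 × 1.45% × 6/12 = $20,300.0000
1 Jul – 31 Dec 2004: 6 months at 3.65% → $2,800,000 × 3.65% × 6/12 = $51,100.0000
Total = $71,400.0000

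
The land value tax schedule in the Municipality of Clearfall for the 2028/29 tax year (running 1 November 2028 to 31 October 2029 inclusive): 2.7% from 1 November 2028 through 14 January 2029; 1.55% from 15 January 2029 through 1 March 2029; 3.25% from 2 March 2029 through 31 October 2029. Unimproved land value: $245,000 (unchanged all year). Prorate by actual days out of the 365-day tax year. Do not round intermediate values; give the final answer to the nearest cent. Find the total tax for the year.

1 November 2028 – 14 January 2029: 75 days at 2.7% → $245,000 × 2.7% × 75/365 = $1,359.2466
15 January – 1 March 2029: 46 days at 1.55% → $245,000 × 1.55% × 46/365 = $478.5890
2 March – 31 October 2029: 244 days at 3.25% → $245,000 × 3.25% × 244/365 = $5,322.8767
Total = $7,160.7123

$7,160.71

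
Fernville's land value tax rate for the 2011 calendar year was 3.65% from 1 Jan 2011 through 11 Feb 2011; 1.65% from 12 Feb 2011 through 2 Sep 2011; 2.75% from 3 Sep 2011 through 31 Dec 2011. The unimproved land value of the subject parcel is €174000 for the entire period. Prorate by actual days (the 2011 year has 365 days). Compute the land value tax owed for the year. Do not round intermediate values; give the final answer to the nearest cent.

1 Jan – 11 Feb 2011: 42 days at 3.65% → €174000 × 3.65% × 42/365 = €730.8000
12 Feb – 2 Sep 2011: 203 days at 1.65% → €174000 × 1.65% × 203/365 = €1596.7479
3 Sep – 31 Dec 2011: 120 days at 2.75% → €174000 × 2.75% × 120/365 = €1573.1507
Total = €3900.6986

€3900.70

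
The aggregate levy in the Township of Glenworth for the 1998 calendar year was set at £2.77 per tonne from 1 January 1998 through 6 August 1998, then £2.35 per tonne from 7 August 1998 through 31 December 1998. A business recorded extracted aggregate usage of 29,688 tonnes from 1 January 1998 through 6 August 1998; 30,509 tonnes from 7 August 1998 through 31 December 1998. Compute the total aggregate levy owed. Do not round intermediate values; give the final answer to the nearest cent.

1 January – 6 August 1998: 29,688 tonnes at £2.77/tonne → £82,235.76
7 August – 31 December 1998: 30,509 tonnes at £2.35/tonne → £71,696.15

£153,931.91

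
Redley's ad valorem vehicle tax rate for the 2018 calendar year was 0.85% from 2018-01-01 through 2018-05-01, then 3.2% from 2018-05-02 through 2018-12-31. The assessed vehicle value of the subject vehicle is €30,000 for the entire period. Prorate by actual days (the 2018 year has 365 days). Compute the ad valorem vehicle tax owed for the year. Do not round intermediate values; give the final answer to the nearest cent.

€726.29

2018-01-01 to 2018-05-01: 121 days at 0.85% → €30,000 × 0.85% × 121/365 = €84.5342
2018-05-02 to 2018-12-31: 244 days at 3.2% → €30,000 × 3.2% × 244/365 = €641.7534
Total = €726.2877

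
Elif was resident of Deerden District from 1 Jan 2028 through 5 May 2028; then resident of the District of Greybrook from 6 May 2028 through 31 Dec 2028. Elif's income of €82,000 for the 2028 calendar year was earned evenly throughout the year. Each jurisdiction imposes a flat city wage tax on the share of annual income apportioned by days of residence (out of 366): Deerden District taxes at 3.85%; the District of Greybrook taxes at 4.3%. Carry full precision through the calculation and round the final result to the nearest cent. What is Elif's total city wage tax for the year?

Deerden District, 1 Jan – 5 May 2028: 126 days → €82,000 × 3.85% × 126/366 = €1,086.8361
The District of Greybrook, 6 May – 31 Dec 2028: 240 days → €82,000 × 4.3% × 240/366 = €2,312.1311
Total = €3,398.9672

€3,398.97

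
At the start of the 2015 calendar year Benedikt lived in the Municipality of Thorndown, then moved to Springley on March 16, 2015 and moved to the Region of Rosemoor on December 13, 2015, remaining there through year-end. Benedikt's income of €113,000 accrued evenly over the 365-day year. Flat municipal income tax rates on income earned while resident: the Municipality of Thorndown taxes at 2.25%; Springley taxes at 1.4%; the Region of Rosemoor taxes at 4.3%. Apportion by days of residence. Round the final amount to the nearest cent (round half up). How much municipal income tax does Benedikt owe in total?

€1,947.32

The Municipality of Thorndown, January 1 – March 15, 2015: 74 days → €113,000 × 2.25% × 74/365 = €515.4658
Springley, March 16 – December 12, 2015: 272 days → €113,000 × 1.4% × 272/365 = €1,178.9151
The Region of Rosemoor, December 13 – December 31, 2015: 19 days → €113,000 × 4.3% × 19/365 = €252.9342
Total = €1,947.3151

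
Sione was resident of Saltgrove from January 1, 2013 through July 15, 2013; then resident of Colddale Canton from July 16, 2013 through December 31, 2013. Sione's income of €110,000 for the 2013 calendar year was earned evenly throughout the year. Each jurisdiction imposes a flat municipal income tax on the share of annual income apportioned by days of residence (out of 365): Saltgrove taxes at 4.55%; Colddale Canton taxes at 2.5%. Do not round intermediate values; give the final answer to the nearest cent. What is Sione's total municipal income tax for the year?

€3,960.90

Saltgrove, January 1 – July 15, 2013: 196 days → €110,000 × 4.55% × 196/365 = €2,687.6164
Colddale Canton, July 16 – December 31, 2013: 169 days → €110,000 × 2.5% × 169/365 = €1,273.2877
Total = €3,960.9041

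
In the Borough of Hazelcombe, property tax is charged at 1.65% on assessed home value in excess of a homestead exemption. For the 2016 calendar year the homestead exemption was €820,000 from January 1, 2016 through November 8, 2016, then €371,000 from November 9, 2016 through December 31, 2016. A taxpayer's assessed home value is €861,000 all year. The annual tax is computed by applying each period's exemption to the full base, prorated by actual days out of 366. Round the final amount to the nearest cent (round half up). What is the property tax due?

€1,749.32

January 1 – November 8, 2016: 313 days, exemption €820,000 → (€861,000 − €820,000) × 1.65% × 313/366 = €578.5369
November 9 – December 31, 2016: 53 days, exemption €371,000 → (€861,000 − €371,000) × 1.65% × 53/366 = €1,170.7787
Total = €1,749.3156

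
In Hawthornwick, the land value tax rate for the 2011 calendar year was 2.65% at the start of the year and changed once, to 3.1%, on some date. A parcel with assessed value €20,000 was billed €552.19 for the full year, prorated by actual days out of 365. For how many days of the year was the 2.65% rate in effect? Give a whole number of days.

Let d = days at the first rate; then 365 − d days at the second rate.
€20,000 × [2.65%·d + 3.1%·(365−d)] / 365 = €552.19
Solving gives d = 275, so the new rate took effect on 3 Oct 2011.

275 days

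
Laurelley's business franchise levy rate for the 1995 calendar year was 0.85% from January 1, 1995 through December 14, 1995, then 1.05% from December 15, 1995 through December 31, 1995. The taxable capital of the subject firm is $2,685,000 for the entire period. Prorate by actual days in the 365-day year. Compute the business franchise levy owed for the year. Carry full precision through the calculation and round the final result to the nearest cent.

$23,072.61

January 1 – December 14, 1995: 348 days at 0.85% → $2,685,000 × 0.85% × 348/365 = $21,759.5342
December 15 – December 31, 1995: 17 days at 1.05% → $2,685,000 × 1.05% × 17/365 = $1,313.0753
Total = $23,072.6096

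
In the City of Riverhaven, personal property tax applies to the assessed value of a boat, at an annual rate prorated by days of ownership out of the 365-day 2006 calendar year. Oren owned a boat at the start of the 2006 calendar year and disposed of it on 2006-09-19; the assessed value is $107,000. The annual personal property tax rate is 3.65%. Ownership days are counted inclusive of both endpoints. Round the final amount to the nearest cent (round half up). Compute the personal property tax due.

Days held (2006-01-01 to 2006-09-19): 262 out of 365
Tax = $107,000 × 3.65% × 262/365 = $2,803.4000

$2,803.40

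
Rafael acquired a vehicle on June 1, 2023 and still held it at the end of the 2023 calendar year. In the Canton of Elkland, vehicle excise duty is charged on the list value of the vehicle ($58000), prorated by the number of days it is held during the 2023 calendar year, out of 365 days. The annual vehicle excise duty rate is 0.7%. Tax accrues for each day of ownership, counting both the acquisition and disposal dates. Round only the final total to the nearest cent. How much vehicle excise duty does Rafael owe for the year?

$238.04

Days held (June 1 – December 31, 2023): 214 out of 365
Tax = $58000 × 0.7% × 214/365 = $238.0384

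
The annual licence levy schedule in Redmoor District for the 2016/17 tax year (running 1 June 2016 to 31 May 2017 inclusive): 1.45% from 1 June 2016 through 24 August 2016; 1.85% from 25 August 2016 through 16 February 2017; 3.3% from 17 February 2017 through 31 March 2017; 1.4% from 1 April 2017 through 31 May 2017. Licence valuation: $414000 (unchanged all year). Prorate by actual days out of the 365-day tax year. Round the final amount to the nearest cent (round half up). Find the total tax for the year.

$7669.21

1 June – 24 August 2016: 85 days at 1.45% → $414000 × 1.45% × 85/365 = $1397.9589
25 August 2016 – 16 February 2017: 176 days at 1.85% → $414000 × 1.85% × 176/365 = $3693.1068
17 February – 31 March 2017: 43 days at 3.3% → $414000 × 3.3% × 43/365 = $1609.4959
1 April – 31 May 2017: 61 days at 1.4% → $414000 × 1.4% × 61/365 = $968.6466
Total = $7669.2082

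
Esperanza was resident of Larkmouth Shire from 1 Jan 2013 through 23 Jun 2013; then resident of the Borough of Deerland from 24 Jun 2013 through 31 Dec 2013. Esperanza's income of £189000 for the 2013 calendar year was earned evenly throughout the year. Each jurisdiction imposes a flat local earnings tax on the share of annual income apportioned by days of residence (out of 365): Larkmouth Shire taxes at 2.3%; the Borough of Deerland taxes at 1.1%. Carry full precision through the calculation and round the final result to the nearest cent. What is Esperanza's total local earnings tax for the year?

£3160.18

Larkmouth Shire, 1 Jan – 23 Jun 2013: 174 days → £189000 × 2.3% × 174/365 = £2072.2685
The Borough of Deerland, 24 Jun – 31 Dec 2013: 191 days → £189000 × 1.1% × 191/365 = £1087.9151
Total = £3160.1836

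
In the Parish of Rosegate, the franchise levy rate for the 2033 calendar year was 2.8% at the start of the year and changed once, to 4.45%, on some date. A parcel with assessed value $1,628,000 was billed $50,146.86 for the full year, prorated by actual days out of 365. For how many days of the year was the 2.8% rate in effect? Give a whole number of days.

Let d = days at the first rate; then 365 − d days at the second rate.
$1,628,000 × [2.8%·d + 4.45%·(365−d)] / 365 = $50,146.86
Solving gives d = 303, so the new rate took effect on 31 Oct 2033.

303 days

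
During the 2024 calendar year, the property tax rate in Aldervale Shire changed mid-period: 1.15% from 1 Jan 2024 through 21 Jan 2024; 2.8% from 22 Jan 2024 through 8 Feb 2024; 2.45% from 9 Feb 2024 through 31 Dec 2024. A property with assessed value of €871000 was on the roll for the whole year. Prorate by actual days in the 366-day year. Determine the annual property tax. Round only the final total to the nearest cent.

1 Jan – 21 Jan 2024: 21 days at 1.15% → €871000 × 1.15% × 21/366 = €574.7172
22 Jan – 8 Feb 2024: 18 days at 2.8% → €871000 × 2.8% × 18/366 = €1199.4098
9 Feb – 31 Dec 2024: 327 days at 2.45% → €871000 × 2.45% × 327/366 = €19065.6189
Total = €20839.7459

€20839.75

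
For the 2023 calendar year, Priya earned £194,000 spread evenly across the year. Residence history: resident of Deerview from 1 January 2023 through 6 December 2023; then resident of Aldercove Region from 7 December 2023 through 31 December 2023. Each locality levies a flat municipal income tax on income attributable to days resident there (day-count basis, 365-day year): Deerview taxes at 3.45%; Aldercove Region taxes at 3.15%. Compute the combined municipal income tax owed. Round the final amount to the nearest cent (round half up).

Deerview, 1 January – 6 December 2023: 340 days → £194,000 × 3.45% × 340/365 = £6,234.5753
Aldercove Region, 7 December – 31 December 2023: 25 days → £194,000 × 3.15% × 25/365 = £418.5616
Total = £6,653.1370

£6,653.14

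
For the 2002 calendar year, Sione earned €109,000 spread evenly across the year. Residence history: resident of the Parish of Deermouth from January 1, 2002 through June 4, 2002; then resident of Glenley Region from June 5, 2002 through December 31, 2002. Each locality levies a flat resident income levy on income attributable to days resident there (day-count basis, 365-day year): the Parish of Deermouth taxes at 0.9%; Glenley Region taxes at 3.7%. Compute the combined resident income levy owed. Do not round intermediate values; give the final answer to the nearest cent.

€2,736.95

The Parish of Deermouth, January 1 – June 4, 2002: 155 days → €109,000 × 0.9% × 155/365 = €416.5890
Glenley Region, June 5 – December 31, 2002: 210 days → €109,000 × 3.7% × 210/365 = €2,320.3562
Total = €2,736.9452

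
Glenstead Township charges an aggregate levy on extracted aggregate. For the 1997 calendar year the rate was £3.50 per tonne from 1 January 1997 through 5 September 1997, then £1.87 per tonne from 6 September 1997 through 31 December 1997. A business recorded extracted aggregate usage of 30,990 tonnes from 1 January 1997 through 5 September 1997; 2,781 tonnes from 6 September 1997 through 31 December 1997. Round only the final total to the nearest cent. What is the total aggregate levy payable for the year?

£113,665.47

1 January – 5 September 1997: 30,990 tonnes at £3.50/tonne → £108,465.00
6 September – 31 December 1997: 2,781 tonnes at £1.87/tonne → £5,200.47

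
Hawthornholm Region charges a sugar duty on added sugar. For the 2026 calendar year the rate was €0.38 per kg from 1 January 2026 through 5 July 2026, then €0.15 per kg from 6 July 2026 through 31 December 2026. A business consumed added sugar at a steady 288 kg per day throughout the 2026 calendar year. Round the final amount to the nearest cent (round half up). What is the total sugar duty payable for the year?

1 January – 5 July 2026: 186 days × 288 kg/day = 53,568 kg at €0.38/kg → €20,355.84
6 July – 31 December 2026: 179 days × 288 kg/day = 51,552 kg at €0.15/kg → €7,732.80

€28,088.64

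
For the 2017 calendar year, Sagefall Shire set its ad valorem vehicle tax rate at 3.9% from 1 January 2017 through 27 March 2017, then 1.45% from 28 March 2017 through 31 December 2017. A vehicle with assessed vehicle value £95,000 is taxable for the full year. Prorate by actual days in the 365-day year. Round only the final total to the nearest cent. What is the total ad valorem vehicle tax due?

1 January – 27 March 2017: 86 days at 3.9% → £95,000 × 3.9% × 86/365 = £872.9589
28 March – 31 December 2017: 279 days at 1.45% → £95,000 × 1.45% × 279/365 = £1,052.9384
Total = £1,925.8973

£1,925.90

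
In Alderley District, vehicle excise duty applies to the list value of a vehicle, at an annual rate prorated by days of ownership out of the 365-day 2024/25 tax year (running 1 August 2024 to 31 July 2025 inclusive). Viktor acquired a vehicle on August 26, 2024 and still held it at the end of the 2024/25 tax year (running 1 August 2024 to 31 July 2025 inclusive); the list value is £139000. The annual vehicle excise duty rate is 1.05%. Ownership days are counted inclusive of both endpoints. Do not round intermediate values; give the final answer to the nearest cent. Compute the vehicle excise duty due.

Days held (August 26, 2024 – July 31, 2025): 340 out of 365
Tax = £139000 × 1.05% × 340/365 = £1359.5342

£1359.53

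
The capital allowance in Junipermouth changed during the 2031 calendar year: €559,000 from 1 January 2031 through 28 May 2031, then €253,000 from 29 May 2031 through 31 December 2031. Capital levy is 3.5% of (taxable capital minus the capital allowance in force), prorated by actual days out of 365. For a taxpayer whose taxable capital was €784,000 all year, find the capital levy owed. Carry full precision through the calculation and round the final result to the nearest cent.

€14,242.32

1 January – 28 May 2031: 148 days, exemption €559,000 → (€784,000 − €559,000) × 3.5% × 148/365 = €3,193.1507
29 May – 31 December 2031: 217 days, exemption €253,000 → (€784,000 − €253,000) × 3.5% × 217/365 = €11,049.1644
Total = €14,242.3151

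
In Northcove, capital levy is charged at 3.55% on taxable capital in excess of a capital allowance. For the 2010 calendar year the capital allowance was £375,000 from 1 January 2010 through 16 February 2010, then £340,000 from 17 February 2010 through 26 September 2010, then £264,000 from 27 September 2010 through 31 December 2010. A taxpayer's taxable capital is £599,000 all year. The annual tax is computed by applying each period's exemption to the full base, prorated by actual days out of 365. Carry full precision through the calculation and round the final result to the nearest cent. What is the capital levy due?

£9,744.12

1 January – 16 February 2010: 47 days, exemption £375,000 → (£599,000 − £375,000) × 3.55% × 47/365 = £1,023.9562
17 February – 26 September 2010: 222 days, exemption £340,000 → (£599,000 − £340,000) × 3.55% × 222/365 = £5,592.2712
27 September – 31 December 2010: 96 days, exemption £264,000 → (£599,000 − £264,000) × 3.55% × 96/365 = £3,127.8904
Total = £9,744.1178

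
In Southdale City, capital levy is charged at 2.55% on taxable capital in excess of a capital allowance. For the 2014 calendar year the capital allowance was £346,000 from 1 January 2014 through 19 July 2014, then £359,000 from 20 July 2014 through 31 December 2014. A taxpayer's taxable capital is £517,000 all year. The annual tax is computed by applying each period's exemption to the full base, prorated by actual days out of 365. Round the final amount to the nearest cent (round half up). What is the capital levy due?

£4,210.64

1 January – 19 July 2014: 200 days, exemption £346,000 → (£517,000 − £346,000) × 2.55% × 200/365 = £2,389.3151
20 July – 31 December 2014: 165 days, exemption £359,000 → (£517,000 − £359,000) × 2.55% × 165/365 = £1,821.3288
Total = £4,210.6438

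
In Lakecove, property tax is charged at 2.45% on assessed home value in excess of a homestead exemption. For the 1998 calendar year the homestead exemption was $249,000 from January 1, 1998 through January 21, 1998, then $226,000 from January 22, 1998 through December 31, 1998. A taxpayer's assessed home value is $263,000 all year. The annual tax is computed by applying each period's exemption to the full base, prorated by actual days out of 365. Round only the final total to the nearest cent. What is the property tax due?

$874.08

January 1 – January 21, 1998: 21 days, exemption $249,000 → ($263,000 − $249,000) × 2.45% × 21/365 = $19.7342
January 22 – December 31, 1998: 344 days, exemption $226,000 → ($263,000 − $226,000) × 2.45% × 344/365 = $854.3452
Total = $874.0795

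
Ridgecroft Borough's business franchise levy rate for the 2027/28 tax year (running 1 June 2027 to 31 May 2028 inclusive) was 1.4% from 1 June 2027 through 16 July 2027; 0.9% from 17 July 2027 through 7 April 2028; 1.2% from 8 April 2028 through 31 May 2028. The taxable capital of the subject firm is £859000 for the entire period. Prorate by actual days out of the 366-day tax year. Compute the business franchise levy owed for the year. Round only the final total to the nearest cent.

£8651.02

1 June – 16 July 2027: 46 days at 1.4% → £859000 × 1.4% × 46/366 = £1511.4645
17 July 2027 – 7 April 2028: 266 days at 0.9% → £859000 × 0.9% × 266/366 = £5618.7049
8 April – 31 May 2028: 54 days at 1.2% → £859000 × 1.2% × 54/366 = £1520.8525
Total = £8651.0219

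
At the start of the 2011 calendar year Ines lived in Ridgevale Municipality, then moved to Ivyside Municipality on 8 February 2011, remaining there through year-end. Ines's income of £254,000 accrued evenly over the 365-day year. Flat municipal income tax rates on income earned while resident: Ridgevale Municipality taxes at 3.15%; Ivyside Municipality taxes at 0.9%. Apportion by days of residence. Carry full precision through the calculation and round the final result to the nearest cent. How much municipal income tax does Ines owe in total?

£2,880.99

Ridgevale Municipality, 1 January – 7 February 2011: 38 days → £254,000 × 3.15% × 38/365 = £832.9808
Ivyside Municipality, 8 February – 31 December 2011: 327 days → £254,000 × 0.9% × 327/365 = £2,048.0055
Total = £2,880.9863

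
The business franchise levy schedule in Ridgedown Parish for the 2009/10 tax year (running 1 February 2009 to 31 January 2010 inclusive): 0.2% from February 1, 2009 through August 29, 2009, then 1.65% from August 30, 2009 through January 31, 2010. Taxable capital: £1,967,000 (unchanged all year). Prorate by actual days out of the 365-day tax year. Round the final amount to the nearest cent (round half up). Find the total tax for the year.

February 1 – August 29, 2009: 210 days at 0.2% → £1,967,000 × 0.2% × 210/365 = £2,263.3973
August 30, 2009 – January 31, 2010: 155 days at 1.65% → £1,967,000 × 1.65% × 155/365 = £13,782.4726
Total = £16,045.8699

£16,045.87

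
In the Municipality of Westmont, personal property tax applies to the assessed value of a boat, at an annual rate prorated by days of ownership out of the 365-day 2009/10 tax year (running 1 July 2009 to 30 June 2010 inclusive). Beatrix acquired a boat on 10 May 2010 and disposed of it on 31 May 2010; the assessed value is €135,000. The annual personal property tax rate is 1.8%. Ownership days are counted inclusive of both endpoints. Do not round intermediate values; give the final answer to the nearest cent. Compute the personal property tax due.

€146.47

Days held (10 May – 31 May 2010): 22 out of 365
Tax = €135,000 × 1.8% × 22/365 = €146.4658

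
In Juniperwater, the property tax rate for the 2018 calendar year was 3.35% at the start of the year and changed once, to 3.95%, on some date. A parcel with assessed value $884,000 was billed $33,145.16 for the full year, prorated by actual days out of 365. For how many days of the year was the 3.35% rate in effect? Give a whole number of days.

Let d = days at the first rate; then 365 − d days at the second rate.
$884,000 × [3.35%·d + 3.95%·(365−d)] / 365 = $33,145.16
Solving gives d = 122, so the new rate took effect on May 3, 2018.

122 days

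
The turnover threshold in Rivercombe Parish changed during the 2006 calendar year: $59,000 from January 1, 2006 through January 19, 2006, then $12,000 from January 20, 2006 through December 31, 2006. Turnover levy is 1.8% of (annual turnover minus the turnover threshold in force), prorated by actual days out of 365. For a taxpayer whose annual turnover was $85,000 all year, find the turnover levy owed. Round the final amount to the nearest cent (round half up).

$1,269.96

January 1 – January 19, 2006: 19 days, exemption $59,000 → ($85,000 − $59,000) × 1.8% × 19/365 = $24.3616
January 20 – December 31, 2006: 346 days, exemption $12,000 → ($85,000 − $12,000) × 1.8% × 346/365 = $1,245.6000
Total = $1,269.9616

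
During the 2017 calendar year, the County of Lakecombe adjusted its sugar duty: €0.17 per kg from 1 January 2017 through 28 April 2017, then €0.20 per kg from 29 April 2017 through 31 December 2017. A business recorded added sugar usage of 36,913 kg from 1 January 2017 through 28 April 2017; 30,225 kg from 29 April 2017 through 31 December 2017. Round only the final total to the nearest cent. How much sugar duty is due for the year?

€12,320.21

1 January – 28 April 2017: 36,913 kg at €0.17/kg → €6,275.21
29 April – 31 December 2017: 30,225 kg at €0.20/kg → €6,045.00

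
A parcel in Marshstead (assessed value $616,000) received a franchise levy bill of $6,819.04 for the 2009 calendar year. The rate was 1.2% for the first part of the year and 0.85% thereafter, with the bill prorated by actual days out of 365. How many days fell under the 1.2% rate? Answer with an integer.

268 days

Let d = days at the first rate; then 365 − d days at the second rate.
$616,000 × [1.2%·d + 0.85%·(365−d)] / 365 = $6,819.04
Solving gives d = 268, so the new rate took effect on 26 September 2009.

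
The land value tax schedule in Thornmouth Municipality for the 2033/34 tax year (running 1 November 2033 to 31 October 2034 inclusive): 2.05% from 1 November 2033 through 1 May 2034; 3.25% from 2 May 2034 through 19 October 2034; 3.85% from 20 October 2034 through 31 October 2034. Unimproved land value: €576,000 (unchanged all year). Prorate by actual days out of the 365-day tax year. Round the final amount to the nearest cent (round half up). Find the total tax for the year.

1 November 2033 – 1 May 2034: 182 days at 2.05% → €576,000 × 2.05% × 182/365 = €5,887.8247
2 May – 19 October 2034: 171 days at 3.25% → €576,000 × 3.25% × 171/365 = €8,770.1918
20 October – 31 October 2034: 12 days at 3.85% → €576,000 × 3.85% × 12/365 = €729.0740
Total = €15,387.0904

€15,387.09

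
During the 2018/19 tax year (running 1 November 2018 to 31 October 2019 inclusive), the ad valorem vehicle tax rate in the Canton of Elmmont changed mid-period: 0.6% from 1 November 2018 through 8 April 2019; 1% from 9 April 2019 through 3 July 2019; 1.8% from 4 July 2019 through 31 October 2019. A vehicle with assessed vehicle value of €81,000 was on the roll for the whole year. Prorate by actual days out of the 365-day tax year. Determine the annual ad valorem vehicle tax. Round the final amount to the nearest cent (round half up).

€881.90

1 November 2018 – 8 April 2019: 159 days at 0.6% → €81,000 × 0.6% × 159/365 = €211.7096
9 April – 3 July 2019: 86 days at 1% → €81,000 × 1% × 86/365 = €190.8493
4 July – 31 October 2019: 120 days at 1.8% → €81,000 × 1.8% × 120/365 = €479.3425
Total = €881.9014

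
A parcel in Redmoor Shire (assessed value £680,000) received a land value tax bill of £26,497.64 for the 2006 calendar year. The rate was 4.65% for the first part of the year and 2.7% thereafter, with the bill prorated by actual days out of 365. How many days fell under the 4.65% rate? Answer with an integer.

Let d = days at the first rate; then 365 − d days at the second rate.
£680,000 × [4.65%·d + 2.7%·(365−d)] / 365 = £26,497.64
Solving gives d = 224, so the new rate took effect on August 13, 2006.

224 days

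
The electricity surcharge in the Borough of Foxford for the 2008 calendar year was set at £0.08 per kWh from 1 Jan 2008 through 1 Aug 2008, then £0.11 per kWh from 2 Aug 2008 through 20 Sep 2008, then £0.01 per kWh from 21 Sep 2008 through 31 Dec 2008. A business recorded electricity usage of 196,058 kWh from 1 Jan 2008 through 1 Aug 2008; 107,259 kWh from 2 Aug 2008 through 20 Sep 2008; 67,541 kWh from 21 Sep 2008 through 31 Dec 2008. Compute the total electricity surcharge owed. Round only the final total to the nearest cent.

£28,158.54

1 Jan – 1 Aug 2008: 196,058 kWh at £0.08/kWh → £15,684.64
2 Aug – 20 Sep 2008: 107,259 kWh at £0.11/kWh → £11,798.49
21 Sep – 31 Dec 2008: 67,541 kWh at £0.01/kWh → £675.41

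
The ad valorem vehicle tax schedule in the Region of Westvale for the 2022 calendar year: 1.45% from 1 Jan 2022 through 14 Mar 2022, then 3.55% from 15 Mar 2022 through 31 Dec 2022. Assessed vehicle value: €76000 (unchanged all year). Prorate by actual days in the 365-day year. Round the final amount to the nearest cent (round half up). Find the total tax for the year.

€2378.80

1 Jan – 14 Mar 2022: 73 days at 1.45% → €76000 × 1.45% × 73/365 = €220.4000
15 Mar – 31 Dec 2022: 292 days at 3.55% → €76000 × 3.55% × 292/365 = €2158.4000
Total = €2378.8000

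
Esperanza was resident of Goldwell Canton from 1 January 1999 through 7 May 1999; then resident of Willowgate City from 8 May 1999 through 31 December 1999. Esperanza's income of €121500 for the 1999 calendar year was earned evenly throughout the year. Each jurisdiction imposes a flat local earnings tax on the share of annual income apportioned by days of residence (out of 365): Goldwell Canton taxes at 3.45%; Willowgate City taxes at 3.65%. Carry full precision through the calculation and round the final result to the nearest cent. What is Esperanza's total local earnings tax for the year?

€4350.20

Goldwell Canton, 1 January – 7 May 1999: 127 days → €121500 × 3.45% × 127/365 = €1458.4993
Willowgate City, 8 May – 31 December 1999: 238 days → €121500 × 3.65% × 238/365 = €2891.7000
Total = €4350.1993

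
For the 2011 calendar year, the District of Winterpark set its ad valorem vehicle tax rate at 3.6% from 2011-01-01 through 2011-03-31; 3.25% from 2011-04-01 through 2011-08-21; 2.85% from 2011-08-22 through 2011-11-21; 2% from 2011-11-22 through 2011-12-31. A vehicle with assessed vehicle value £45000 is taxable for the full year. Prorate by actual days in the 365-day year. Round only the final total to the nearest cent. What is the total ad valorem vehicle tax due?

2011-01-01 to 2011-03-31: 90 days at 3.6% → £45000 × 3.6% × 90/365 = £399.4521
2011-04-01 to 2011-08-21: 143 days at 3.25% → £45000 × 3.25% × 143/365 = £572.9795
2011-08-22 to 2011-11-21: 92 days at 2.85% → £45000 × 2.85% × 92/365 = £323.2603
2011-11-22 to 2011-12-31: 40 days at 2% → £45000 × 2% × 40/365 = £98.6301
Total = £1394.3219

£1394.32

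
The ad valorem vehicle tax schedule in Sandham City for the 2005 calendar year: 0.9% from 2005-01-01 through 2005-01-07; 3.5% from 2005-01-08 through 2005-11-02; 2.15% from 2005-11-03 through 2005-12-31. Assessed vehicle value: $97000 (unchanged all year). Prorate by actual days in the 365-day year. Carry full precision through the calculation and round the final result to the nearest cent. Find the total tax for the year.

2005-01-01 to 2005-01-07: 7 days at 0.9% → $97000 × 0.9% × 7/365 = $16.7425
2005-01-08 to 2005-11-02: 299 days at 3.5% → $97000 × 3.5% × 299/365 = $2781.1096
2005-11-03 to 2005-12-31: 59 days at 2.15% → $97000 × 2.15% × 59/365 = $337.1082
Total = $3134.9603

$3134.96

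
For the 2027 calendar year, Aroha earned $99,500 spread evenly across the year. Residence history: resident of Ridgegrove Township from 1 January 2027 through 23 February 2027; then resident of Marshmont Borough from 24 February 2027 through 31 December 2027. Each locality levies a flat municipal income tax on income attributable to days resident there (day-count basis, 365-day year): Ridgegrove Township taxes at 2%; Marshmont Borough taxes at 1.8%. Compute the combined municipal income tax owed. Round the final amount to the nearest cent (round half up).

$1,820.44

Ridgegrove Township, 1 January – 23 February 2027: 54 days → $99,500 × 2% × 54/365 = $294.4110
Marshmont Borough, 24 February – 31 December 2027: 311 days → $99,500 × 1.8% × 311/365 = $1,526.0301
Total = $1,820.4411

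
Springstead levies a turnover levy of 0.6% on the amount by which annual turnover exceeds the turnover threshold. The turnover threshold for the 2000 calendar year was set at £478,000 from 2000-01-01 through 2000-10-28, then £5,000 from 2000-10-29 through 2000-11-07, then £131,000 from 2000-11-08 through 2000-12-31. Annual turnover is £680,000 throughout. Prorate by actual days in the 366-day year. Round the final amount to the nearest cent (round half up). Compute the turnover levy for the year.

2000-01-01 to 2000-10-28: 302 days, exemption £478,000 → (£680,000 − £478,000) × 0.6% × 302/366 = £1,000.0656
2000-10-29 to 2000-11-07: 10 days, exemption £5,000 → (£680,000 − £5,000) × 0.6% × 10/366 = £110.6557
2000-11-08 to 2000-12-31: 54 days, exemption £131,000 → (£680,000 − £131,000) × 0.6% × 54/366 = £486.0000
Total = £1,596.7213

£1,596.72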